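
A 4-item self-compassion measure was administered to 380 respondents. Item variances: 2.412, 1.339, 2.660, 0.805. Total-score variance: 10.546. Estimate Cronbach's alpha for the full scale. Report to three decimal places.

sum of item variances = 2.412 + 1.339 + 2.660 + 0.805 = 7.216
α = (k/(k−1))·(1 − sum of item variances/σ²_total) = (4/3)·(1 − 7.216/10.546) = 0.421

α = 0.421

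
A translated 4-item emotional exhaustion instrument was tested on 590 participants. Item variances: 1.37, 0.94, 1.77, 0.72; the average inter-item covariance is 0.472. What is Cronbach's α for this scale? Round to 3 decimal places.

ΣVar(i) = 1.37 + 0.94 + 1.77 + 0.72 = 4.80
Sum of the 6 distinct covariances = 6 × 0.472 = 2.832
σ²_T = ΣVar(i) + 2·Σcov = 4.80 + 2 × 2.832 = 10.464
α = (4/3)·(1 − 4.80/10.464) = 0.722

α = 0.722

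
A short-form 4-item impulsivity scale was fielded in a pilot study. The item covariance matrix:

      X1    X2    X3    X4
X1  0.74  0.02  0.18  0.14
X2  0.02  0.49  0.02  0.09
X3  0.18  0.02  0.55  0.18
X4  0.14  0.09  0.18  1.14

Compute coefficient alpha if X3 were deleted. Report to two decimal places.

α = 0.26

Remaining items: X1, X2, X4 (k = 3).
Σσ²ᵢ = 0.74 + 0.49 + 1.14 = 2.37
total variance = 2.37 + 2 × 0.25 = 2.87
α (item deleted) = (3/2)·(1 − 2.37/2.87) = 0.26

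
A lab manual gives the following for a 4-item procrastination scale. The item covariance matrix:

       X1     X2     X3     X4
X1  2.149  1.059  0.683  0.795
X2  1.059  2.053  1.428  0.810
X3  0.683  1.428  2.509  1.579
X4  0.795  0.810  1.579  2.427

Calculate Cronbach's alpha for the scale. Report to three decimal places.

α = 0.776

sum of item variances = 2.149 + 2.053 + 2.509 + 2.427 = 9.138
Sum of the distinct covariances = 6.354
total variance = 9.138 + 2 × 6.354 = 21.846
α = (k/(k−1))·(1 − sum of item variances/total variance) = (4/3)·(1 − 9.138/21.846) = 0.776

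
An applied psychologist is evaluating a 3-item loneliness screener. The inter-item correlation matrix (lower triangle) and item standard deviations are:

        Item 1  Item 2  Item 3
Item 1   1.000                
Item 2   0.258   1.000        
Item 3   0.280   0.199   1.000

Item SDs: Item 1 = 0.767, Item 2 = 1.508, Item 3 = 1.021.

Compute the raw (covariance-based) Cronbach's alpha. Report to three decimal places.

Cronbach's alpha = 0.445

Σσ²ᵢ = 0.767² + 1.508² + 1.021² = 3.9048
Covariances σ_ij = r_ij · s_i · s_j:
  σ(Item 1,Item 2) = 0.258 × 0.767 × 1.508 = 0.2984
  σ(Item 1,Item 3) = 0.280 × 0.767 × 1.021 = 0.2193
  σ(Item 2,Item 3) = 0.199 × 1.508 × 1.021 = 0.3064
σ²_T = Σσ²ᵢ + 2·Σσ_ij = 3.9048 + 2 × 0.8241 = 5.5530
α = (3/2)·(1 − 3.9048/5.5530) = 0.445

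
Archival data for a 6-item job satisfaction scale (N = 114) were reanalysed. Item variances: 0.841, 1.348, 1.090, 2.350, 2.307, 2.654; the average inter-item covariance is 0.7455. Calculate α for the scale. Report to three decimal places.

Σσᵢ² = 0.841 + 1.348 + 1.090 + 2.350 + 2.307 + 2.654 = 10.590
Sum of the 15 distinct covariances = 15 × 0.7455 = 11.1825
σ²_total = Σσᵢ² + 2·Σcov = 10.590 + 2 × 11.1825 = 32.9550
α = (6/5)·(1 − 10.590/32.9550) = 0.814

α = 0.814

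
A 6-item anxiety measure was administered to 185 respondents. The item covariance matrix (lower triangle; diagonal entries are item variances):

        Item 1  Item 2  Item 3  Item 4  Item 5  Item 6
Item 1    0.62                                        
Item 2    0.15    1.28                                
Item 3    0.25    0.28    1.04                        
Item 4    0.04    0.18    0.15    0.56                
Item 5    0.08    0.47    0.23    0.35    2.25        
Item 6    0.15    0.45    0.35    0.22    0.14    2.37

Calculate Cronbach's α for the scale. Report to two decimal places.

ΣVar(i) = 0.62 + 1.28 + 1.04 + 0.56 + 2.25 + 2.37 = 8.12
Sum of the distinct covariances = 3.49
σ²_T = 8.12 + 2 × 3.49 = 15.10
α = (k/(k−1))·(1 − ΣVar(i)/σ²_T) = (6/5)·(1 − 8.12/15.10) = 0.55

Cronbach's α = 0.55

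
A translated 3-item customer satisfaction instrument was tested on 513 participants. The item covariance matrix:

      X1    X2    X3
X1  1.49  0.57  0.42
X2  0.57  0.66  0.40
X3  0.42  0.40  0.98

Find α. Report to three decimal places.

α = 0.706

ΣVar(i) = 1.49 + 0.66 + 0.98 = 3.13
Sum of off-diagonal covariances = 1.39
total variance = 3.13 + 2 × 1.39 = 5.91
α = (k/(k−1))·(1 − ΣVar(i)/total variance) = (3/2)·(1 − 3.13/5.91) = 0.706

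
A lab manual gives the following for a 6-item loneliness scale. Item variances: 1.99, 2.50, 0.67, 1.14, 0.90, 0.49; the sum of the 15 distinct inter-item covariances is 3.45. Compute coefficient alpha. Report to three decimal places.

α = 0.568

ΣVar(i) = 1.99 + 2.50 + 0.67 + 1.14 + 0.90 + 0.49 = 7.69
Sum of distinct covariances = 3.45
σ²_total = ΣVar(i) + 2·Σcov = 7.69 + 2 × 3.45 = 14.59
α = (6/5)·(1 − 7.69/14.59) = 0.568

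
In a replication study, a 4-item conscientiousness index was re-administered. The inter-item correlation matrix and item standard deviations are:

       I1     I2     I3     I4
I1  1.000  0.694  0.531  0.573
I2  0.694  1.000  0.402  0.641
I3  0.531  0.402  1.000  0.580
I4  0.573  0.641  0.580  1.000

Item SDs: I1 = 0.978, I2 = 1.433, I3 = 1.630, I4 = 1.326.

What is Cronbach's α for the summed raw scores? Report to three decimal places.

Cronbach's α = 0.822

Σσ²ᵢ = 0.978² + 1.433² + 1.630² + 1.326² = 7.4251
Covariances σ_ij = r_ij · s_i · s_j:
  σ(I1,I2) = 0.694 × 0.978 × 1.433 = 0.9726
  σ(I1,I3) = 0.531 × 0.978 × 1.630 = 0.8465
  σ(I1,I4) = 0.573 × 0.978 × 1.326 = 0.7431
  σ(I2,I3) = 0.402 × 1.433 × 1.630 = 0.9390
  σ(I2,I4) = 0.641 × 1.433 × 1.326 = 1.2180
  σ(I3,I4) = 0.580 × 1.630 × 1.326 = 1.2536
σ²_T = Σσ²ᵢ + 2·Σσ_ij = 7.4251 + 2 × 5.9728 = 19.3707
α = (4/3)·(1 − 7.4251/19.3707) = 0.822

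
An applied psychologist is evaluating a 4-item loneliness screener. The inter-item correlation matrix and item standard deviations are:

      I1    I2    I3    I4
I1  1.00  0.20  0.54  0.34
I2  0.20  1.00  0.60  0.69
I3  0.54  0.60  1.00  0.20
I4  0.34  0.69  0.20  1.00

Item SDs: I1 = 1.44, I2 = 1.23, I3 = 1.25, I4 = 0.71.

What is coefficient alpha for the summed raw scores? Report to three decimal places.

α = 0.726

Σσ²ᵢ = 1.44² + 1.23² + 1.25² + 0.71² = 5.6531
Covariances σ_ij = r_ij · s_i · s_j:
  σ(I1,I2) = 0.20 × 1.44 × 1.23 = 0.3542
  σ(I1,I3) = 0.54 × 1.44 × 1.25 = 0.9720
  σ(I1,I4) = 0.34 × 1.44 × 0.71 = 0.3476
  σ(I2,I3) = 0.60 × 1.23 × 1.25 = 0.9225
  σ(I2,I4) = 0.69 × 1.23 × 0.71 = 0.6026
  σ(I3,I4) = 0.20 × 1.25 × 0.71 = 0.1775
σ²_T = Σσ²ᵢ + 2·Σσ_ij = 5.6531 + 2 × 3.3764 = 12.4059
α = (4/3)·(1 − 5.6531/12.4059) = 0.726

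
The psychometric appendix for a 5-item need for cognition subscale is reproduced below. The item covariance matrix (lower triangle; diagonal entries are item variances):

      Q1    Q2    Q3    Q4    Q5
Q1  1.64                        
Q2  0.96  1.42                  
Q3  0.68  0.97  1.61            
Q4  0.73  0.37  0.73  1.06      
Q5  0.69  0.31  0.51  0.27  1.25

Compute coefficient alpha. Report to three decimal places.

Σσ²ᵢ = 1.64 + 1.42 + 1.61 + 1.06 + 1.25 = 6.98
Sum of off-diagonal covariances = 6.22
σ²_total = 6.98 + 2 × 6.22 = 19.42
α = (k/(k−1))·(1 − Σσ²ᵢ/σ²_total) = (5/4)·(1 − 6.98/19.42) = 0.801

α = 0.801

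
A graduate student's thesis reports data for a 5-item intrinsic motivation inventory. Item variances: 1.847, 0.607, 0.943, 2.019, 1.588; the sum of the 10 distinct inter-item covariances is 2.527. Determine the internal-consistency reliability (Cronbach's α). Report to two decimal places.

Cronbach's α = 0.52

sum of item variances = 1.847 + 0.607 + 0.943 + 2.019 + 1.588 = 7.004
Sum of distinct covariances = 2.527
Var(T) = sum of item variances + 2·Σcov = 7.004 + 2 × 2.527 = 12.058
α = (5/4)·(1 − 7.004/12.058) = 0.52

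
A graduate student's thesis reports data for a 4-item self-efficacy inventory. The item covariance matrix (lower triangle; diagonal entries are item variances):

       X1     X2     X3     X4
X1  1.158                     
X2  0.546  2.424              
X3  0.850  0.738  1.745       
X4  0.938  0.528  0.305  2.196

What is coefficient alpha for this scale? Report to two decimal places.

coefficient alpha = 0.68

ΣVar(i) = 1.158 + 2.424 + 1.745 + 2.196 = 7.523
Sum of the distinct covariances = 3.905
σ²_T = 7.523 + 2 × 3.905 = 15.333
α = (k/(k−1))·(1 − ΣVar(i)/σ²_T) = (4/3)·(1 − 7.523/15.333) = 0.68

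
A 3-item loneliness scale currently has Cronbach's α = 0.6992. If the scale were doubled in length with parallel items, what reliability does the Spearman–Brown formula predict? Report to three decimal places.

predicted reliability = 0.823

Length factor m = 2
α' = m·α / (1 + (m−1)·α)
   = 2 × 0.6992 / (1 + (2 − 1) × 0.6992)
   = 1.3984 / 1.6992 = 0.823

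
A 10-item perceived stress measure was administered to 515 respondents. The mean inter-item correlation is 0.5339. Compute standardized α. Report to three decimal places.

standardized α = 0.920

Standardized α = k·r̄ / (1 + (k−1)·r̄) = 10 × 0.5339 / (1 + 9 × 0.5339)
  = 5.3390 / 5.8051 = 0.920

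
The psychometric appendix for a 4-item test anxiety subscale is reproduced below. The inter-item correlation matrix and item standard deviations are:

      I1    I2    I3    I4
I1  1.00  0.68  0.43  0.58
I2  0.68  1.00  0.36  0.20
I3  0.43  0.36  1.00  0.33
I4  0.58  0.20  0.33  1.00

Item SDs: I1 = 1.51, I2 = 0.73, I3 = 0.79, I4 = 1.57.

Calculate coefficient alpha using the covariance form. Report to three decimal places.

α = 0.722

Σσ²ᵢ = 1.51² + 0.73² + 0.79² + 1.57² = 5.9020
Covariances σ_ij = r_ij · s_i · s_j:
  σ(I1,I2) = 0.68 × 1.51 × 0.73 = 0.7496
  σ(I1,I3) = 0.43 × 1.51 × 0.79 = 0.5129
  σ(I1,I4) = 0.58 × 1.51 × 1.57 = 1.3750
  σ(I2,I3) = 0.36 × 0.73 × 0.79 = 0.2076
  σ(I2,I4) = 0.20 × 0.73 × 1.57 = 0.2292
  σ(I3,I4) = 0.33 × 0.79 × 1.57 = 0.4093
σ²_T = Σσ²ᵢ + 2·Σσ_ij = 5.9020 + 2 × 3.4836 = 12.8692
α = (4/3)·(1 − 5.9020/12.8692) = 0.722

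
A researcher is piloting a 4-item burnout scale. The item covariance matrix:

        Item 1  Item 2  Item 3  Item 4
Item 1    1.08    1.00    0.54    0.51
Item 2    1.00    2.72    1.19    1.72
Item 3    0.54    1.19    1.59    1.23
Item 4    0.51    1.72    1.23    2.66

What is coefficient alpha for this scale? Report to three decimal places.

Σσ²ᵢ = 1.08 + 2.72 + 1.59 + 2.66 = 8.05
Sum of off-diagonal covariances = 6.19
Var(T) = 8.05 + 2 × 6.19 = 20.43
α = (k/(k−1))·(1 − Σσ²ᵢ/Var(T)) = (4/3)·(1 − 8.05/20.43) = 0.808

coefficient alpha = 0.808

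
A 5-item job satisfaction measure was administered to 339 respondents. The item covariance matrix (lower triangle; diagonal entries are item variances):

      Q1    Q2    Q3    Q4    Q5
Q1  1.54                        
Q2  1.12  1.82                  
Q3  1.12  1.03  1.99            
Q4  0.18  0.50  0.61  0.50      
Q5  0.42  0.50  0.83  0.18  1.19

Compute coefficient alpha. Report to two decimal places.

α = 0.81

sum of item variances = 1.54 + 1.82 + 1.99 + 0.50 + 1.19 = 7.04
Sum of off-diagonal covariances = 6.49
total variance = 7.04 + 2 × 6.49 = 20.02
α = (k/(k−1))·(1 − sum of item variances/total variance) = (5/4)·(1 − 7.04/20.02) = 0.81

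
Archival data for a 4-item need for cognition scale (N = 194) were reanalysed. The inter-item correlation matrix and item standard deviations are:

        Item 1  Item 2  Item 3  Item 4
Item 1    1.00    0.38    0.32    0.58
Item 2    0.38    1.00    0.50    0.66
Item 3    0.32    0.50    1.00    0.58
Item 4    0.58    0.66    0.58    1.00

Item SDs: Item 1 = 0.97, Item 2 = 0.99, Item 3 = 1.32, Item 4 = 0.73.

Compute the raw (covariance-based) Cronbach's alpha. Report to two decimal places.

Σσ²ᵢ = 0.97² + 0.99² + 1.32² + 0.73² = 4.1963
Covariances σ_ij = r_ij · s_i · s_j:
  σ(Item 1,Item 2) = 0.38 × 0.97 × 0.99 = 0.3649
  σ(Item 1,Item 3) = 0.32 × 0.97 × 1.32 = 0.4097
  σ(Item 1,Item 4) = 0.58 × 0.97 × 0.73 = 0.4107
  σ(Item 2,Item 3) = 0.50 × 0.99 × 1.32 = 0.6534
  σ(Item 2,Item 4) = 0.66 × 0.99 × 0.73 = 0.4770
  σ(Item 3,Item 4) = 0.58 × 1.32 × 0.73 = 0.5589
σ²_T = Σσ²ᵢ + 2·Σσ_ij = 4.1963 + 2 × 2.8746 = 9.9455
α = (4/3)·(1 − 4.1963/9.9455) = 0.77

α = 0.77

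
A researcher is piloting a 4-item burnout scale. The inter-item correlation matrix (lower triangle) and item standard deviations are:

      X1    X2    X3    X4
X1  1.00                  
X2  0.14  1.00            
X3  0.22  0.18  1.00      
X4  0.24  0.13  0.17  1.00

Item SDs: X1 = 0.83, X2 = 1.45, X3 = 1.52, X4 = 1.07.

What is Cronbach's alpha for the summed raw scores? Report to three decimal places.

Σσ²ᵢ = 0.83² + 1.45² + 1.52² + 1.07² = 6.2467
Covariances σ_ij = r_ij · s_i · s_j:
  σ(X1,X2) = 0.14 × 0.83 × 1.45 = 0.1685
  σ(X1,X3) = 0.22 × 0.83 × 1.52 = 0.2776
  σ(X1,X4) = 0.24 × 0.83 × 1.07 = 0.2131
  σ(X2,X3) = 0.18 × 1.45 × 1.52 = 0.3967
  σ(X2,X4) = 0.13 × 1.45 × 1.07 = 0.2017
  σ(X3,X4) = 0.17 × 1.52 × 1.07 = 0.2765
σ²_T = Σσ²ᵢ + 2·Σσ_ij = 6.2467 + 2 × 1.5341 = 9.3149
α = (4/3)·(1 − 6.2467/9.3149) = 0.439

α = 0.439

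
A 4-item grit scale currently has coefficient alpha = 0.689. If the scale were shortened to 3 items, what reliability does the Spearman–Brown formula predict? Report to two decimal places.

Length factor m = 3/4 = 0.7500
α' = m·α / (1 − (1−m)·α)
   = 3/4 × 0.689 / (1 − (1 − 3/4) × 0.689)
   = 0.5167 / 0.8277 = 0.62

predicted reliability = 0.62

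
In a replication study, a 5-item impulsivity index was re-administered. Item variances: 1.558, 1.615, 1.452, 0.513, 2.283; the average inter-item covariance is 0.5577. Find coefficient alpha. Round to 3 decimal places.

sum of item variances = 1.558 + 1.615 + 1.452 + 0.513 + 2.283 = 7.421
Sum of the 10 distinct covariances = 10 × 0.5577 = 5.5770
σ²_total = sum of item variances + 2·Σcov = 7.421 + 2 × 5.5770 = 18.5750
α = (5/4)·(1 − 7.421/18.5750) = 0.751

coefficient alpha = 0.751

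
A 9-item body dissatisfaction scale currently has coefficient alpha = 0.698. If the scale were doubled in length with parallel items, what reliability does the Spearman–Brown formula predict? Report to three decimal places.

Length factor m = 2
α' = m·α / (1 + (m−1)·α)
   = 2 × 0.698 / (1 + (2 − 1) × 0.698)
   = 1.3960 / 1.6980 = 0.822

predicted reliability = 0.822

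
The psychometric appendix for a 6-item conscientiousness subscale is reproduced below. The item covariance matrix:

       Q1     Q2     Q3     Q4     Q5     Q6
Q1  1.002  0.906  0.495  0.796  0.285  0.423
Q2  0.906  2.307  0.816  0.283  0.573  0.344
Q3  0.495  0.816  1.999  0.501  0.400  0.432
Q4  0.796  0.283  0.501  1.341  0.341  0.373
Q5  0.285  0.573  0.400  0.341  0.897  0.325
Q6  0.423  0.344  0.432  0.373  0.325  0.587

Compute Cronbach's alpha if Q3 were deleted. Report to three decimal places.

Cronbach's alpha = 0.753

Remaining items: Q1, Q2, Q4, Q5, Q6 (k = 5).
ΣVar(i) = 1.002 + 2.307 + 1.341 + 0.897 + 0.587 = 6.134
Var(T) = 6.134 + 2 × 4.649 = 15.432
α (item deleted) = (5/4)·(1 − 6.134/15.432) = 0.753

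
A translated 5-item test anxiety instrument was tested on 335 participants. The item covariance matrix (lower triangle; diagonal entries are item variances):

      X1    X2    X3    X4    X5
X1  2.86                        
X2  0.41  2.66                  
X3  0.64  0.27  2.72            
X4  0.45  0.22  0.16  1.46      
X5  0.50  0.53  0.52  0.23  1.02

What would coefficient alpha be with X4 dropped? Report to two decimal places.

coefficient alpha = 0.51

Remaining items: X1, X2, X3, X5 (k = 4).
sum of item variances = 2.86 + 2.66 + 2.72 + 1.02 = 9.26
σ²_T = 9.26 + 2 × 2.87 = 15.00
α (item deleted) = (4/3)·(1 − 9.26/15.00) = 0.51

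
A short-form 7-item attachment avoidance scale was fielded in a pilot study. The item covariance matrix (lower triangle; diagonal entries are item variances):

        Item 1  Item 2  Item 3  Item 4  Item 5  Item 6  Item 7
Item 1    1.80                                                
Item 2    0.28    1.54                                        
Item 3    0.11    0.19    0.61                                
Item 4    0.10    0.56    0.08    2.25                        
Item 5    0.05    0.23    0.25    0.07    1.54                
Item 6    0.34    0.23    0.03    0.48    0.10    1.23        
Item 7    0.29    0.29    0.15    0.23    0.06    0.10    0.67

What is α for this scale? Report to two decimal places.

Σσᵢ² = 1.80 + 1.54 + 0.61 + 2.25 + 1.54 + 1.23 + 0.67 = 9.64
Sum of off-diagonal covariances = 4.22
σ²_total = 9.64 + 2 × 4.22 = 18.08
α = (k/(k−1))·(1 − Σσᵢ²/σ²_total) = (7/6)·(1 − 9.64/18.08) = 0.54

α = 0.54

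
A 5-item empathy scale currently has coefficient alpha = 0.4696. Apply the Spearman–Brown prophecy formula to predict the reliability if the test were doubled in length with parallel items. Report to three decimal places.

predicted reliability = 0.639

Length factor m = 2
α' = m·α / (1 + (m−1)·α)
   = 2 × 0.4696 / (1 + (2 − 1) × 0.4696)
   = 0.9392 / 1.4696 = 0.639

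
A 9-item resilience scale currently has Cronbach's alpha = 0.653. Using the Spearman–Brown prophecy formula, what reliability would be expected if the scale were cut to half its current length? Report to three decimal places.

Length factor m = 1/2
α' = m·α / (1 − (1−m)·α)
   = 1/2 × 0.653 / (1 − (1 − 1/2) × 0.653)
   = 0.3265 / 0.6735 = 0.485

predicted reliability = 0.485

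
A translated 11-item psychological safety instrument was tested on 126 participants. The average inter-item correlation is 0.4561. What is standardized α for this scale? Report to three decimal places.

Standardized α = k·r̄ / (1 + (k−1)·r̄) = 11 × 0.4561 / (1 + 10 × 0.4561)
  = 5.0171 / 5.5610 = 0.902

standardized α = 0.902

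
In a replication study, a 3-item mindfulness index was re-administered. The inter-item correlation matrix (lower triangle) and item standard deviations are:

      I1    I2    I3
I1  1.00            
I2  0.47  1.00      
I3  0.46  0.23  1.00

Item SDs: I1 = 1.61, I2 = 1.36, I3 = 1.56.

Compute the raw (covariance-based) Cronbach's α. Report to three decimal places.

α = 0.656

Σσ²ᵢ = 1.61² + 1.36² + 1.56² = 6.8753
Covariances σ_ij = r_ij · s_i · s_j:
  σ(I1,I2) = 0.47 × 1.61 × 1.36 = 1.0291
  σ(I1,I3) = 0.46 × 1.61 × 1.56 = 1.1553
  σ(I2,I3) = 0.23 × 1.36 × 1.56 = 0.4880
σ²_T = Σσ²ᵢ + 2·Σσ_ij = 6.8753 + 2 × 2.6724 = 12.2201
α = (3/2)·(1 − 6.8753/12.2201) = 0.656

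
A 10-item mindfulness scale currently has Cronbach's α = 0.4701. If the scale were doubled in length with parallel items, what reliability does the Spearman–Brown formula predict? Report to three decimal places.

predicted reliability = 0.640

Length factor m = 2
α' = m·α / (1 + (m−1)·α)
   = 2 × 0.4701 / (1 + (2 − 1) × 0.4701)
   = 0.9402 / 1.4701 = 0.640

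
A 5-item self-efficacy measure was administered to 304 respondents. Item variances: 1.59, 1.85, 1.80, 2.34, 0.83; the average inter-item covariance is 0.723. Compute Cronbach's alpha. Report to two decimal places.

Cronbach's alpha = 0.79

sum of item variances = 1.59 + 1.85 + 1.80 + 2.34 + 0.83 = 8.41
Sum of the 10 distinct covariances = 10 × 0.723 = 7.230
σ²_T = sum of item variances + 2·Σcov = 8.41 + 2 × 7.230 = 22.870
α = (5/4)·(1 − 8.41/22.870) = 0.79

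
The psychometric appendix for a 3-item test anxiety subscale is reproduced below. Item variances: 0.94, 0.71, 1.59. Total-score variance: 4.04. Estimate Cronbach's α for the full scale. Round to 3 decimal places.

α = 0.297

Σσᵢ² = 0.94 + 0.71 + 1.59 = 3.24
α = (k/(k−1))·(1 − Σσᵢ²/Var(T)) = (3/2)·(1 − 3.24/4.04) = 0.297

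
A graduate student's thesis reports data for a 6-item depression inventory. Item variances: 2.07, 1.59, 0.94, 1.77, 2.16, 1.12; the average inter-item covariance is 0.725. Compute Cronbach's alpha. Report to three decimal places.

α = 0.831

Σσ²ᵢ = 2.07 + 1.59 + 0.94 + 1.77 + 2.16 + 1.12 = 9.65
Sum of the 15 distinct covariances = 15 × 0.725 = 10.875
σ²_T = Σσ²ᵢ + 2·Σcov = 9.65 + 2 × 10.875 = 31.400
α = (6/5)·(1 − 9.65/31.400) = 0.831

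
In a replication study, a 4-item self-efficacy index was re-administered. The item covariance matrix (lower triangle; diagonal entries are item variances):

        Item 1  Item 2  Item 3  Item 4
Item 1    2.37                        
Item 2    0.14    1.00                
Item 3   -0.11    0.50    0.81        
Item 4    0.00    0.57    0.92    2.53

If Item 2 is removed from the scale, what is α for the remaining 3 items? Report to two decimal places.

Remaining items: Item 1, Item 3, Item 4 (k = 3).
ΣVar(i) = 2.37 + 0.81 + 2.53 = 5.71
σ²_total = 5.71 + 2 × 0.81 = 7.33
α (item deleted) = (3/2)·(1 − 5.71/7.33) = 0.33

α = 0.33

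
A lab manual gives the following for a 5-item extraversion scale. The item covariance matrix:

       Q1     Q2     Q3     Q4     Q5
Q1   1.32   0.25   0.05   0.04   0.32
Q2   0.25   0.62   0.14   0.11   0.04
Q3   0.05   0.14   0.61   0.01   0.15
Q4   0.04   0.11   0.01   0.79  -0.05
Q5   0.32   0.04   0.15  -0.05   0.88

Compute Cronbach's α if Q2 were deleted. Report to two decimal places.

Remaining items: Q1, Q3, Q4, Q5 (k = 4).
sum of item variances = 1.32 + 0.61 + 0.79 + 0.88 = 3.60
σ²_total = 3.60 + 2 × 0.52 = 4.64
α (item deleted) = (4/3)·(1 − 3.60/4.64) = 0.30

Cronbach's α = 0.30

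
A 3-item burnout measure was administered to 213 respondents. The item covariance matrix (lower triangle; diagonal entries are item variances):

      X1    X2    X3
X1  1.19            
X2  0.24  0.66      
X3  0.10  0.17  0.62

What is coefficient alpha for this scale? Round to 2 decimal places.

ΣVar(i) = 1.19 + 0.66 + 0.62 = 2.47
Σ_{i<j} σ_ij = 0.51
σ²_T = 2.47 + 2 × 0.51 = 3.49
α = (k/(k−1))·(1 − ΣVar(i)/σ²_T) = (3/2)·(1 − 2.47/3.49) = 0.44

α = 0.44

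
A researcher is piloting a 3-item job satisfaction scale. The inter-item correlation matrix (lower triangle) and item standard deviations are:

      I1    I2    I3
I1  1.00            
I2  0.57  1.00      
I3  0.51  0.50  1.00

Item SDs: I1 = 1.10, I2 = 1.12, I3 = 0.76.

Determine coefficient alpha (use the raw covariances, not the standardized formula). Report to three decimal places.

coefficient alpha = 0.758

Σσ²ᵢ = 1.10² + 1.12² + 0.76² = 3.0420
Covariances σ_ij = r_ij · s_i · s_j:
  σ(I1,I2) = 0.57 × 1.10 × 1.12 = 0.7022
  σ(I1,I3) = 0.51 × 1.10 × 0.76 = 0.4264
  σ(I2,I3) = 0.50 × 1.12 × 0.76 = 0.4256
σ²_T = Σσ²ᵢ + 2·Σσ_ij = 3.0420 + 2 × 1.5542 = 6.1504
α = (3/2)·(1 − 3.0420/6.1504) = 0.758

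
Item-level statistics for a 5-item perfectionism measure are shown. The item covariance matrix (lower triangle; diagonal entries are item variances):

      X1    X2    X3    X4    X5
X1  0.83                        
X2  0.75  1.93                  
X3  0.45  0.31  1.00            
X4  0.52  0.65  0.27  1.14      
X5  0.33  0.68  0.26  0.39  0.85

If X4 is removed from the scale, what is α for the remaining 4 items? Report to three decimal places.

Remaining items: X1, X2, X3, X5 (k = 4).
Σσᵢ² = 0.83 + 1.93 + 1.00 + 0.85 = 4.61
σ²_T = 4.61 + 2 × 2.78 = 10.17
α (item deleted) = (4/3)·(1 − 4.61/10.17) = 0.729

α = 0.729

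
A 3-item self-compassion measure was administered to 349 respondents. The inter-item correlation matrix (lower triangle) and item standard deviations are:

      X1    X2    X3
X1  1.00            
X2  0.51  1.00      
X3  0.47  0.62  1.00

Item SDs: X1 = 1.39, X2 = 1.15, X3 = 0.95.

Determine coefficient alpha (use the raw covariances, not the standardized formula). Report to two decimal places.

coefficient alpha = 0.76

Σσ²ᵢ = 1.39² + 1.15² + 0.95² = 4.1571
Covariances σ_ij = r_ij · s_i · s_j:
  σ(X1,X2) = 0.51 × 1.39 × 1.15 = 0.8152
  σ(X1,X3) = 0.47 × 1.39 × 0.95 = 0.6206
  σ(X2,X3) = 0.62 × 1.15 × 0.95 = 0.6773
σ²_T = Σσ²ᵢ + 2·Σσ_ij = 4.1571 + 2 × 2.1131 = 8.3833
α = (3/2)·(1 − 4.1571/8.3833) = 0.76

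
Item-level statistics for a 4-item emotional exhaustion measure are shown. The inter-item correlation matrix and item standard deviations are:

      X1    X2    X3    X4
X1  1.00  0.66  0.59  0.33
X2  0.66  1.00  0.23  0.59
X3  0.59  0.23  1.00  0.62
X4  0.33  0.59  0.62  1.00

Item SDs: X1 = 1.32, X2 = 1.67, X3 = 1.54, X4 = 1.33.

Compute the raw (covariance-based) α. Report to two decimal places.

Σσ²ᵢ = 1.32² + 1.67² + 1.54² + 1.33² = 8.6718
Covariances σ_ij = r_ij · s_i · s_j:
  σ(X1,X2) = 0.66 × 1.32 × 1.67 = 1.4549
  σ(X1,X3) = 0.59 × 1.32 × 1.54 = 1.1994
  σ(X1,X4) = 0.33 × 1.32 × 1.33 = 0.5793
  σ(X2,X3) = 0.23 × 1.67 × 1.54 = 0.5915
  σ(X2,X4) = 0.59 × 1.67 × 1.33 = 1.3104
  σ(X3,X4) = 0.62 × 1.54 × 1.33 = 1.2699
σ²_T = Σσ²ᵢ + 2·Σσ_ij = 8.6718 + 2 × 6.4054 = 21.4826
α = (4/3)·(1 − 8.6718/21.4826) = 0.80

α = 0.80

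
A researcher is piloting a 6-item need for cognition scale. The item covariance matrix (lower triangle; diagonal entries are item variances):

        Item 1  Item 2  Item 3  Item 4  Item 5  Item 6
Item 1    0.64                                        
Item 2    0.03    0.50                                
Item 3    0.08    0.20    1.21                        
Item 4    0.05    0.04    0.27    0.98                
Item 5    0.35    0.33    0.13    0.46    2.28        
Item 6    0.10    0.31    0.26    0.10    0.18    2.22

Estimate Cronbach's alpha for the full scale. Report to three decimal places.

α = 0.510

Σσᵢ² = 0.64 + 0.50 + 1.21 + 0.98 + 2.28 + 2.22 = 7.83
Σ_{i<j} σ_ij = 2.89
σ²_T = 7.83 + 2 × 2.89 = 13.61
α = (k/(k−1))·(1 − Σσᵢ²/σ²_T) = (6/5)·(1 − 7.83/13.61) = 0.510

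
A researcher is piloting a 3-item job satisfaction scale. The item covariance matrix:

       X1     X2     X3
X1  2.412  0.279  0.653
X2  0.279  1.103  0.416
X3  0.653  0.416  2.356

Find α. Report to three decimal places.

ΣVar(i) = 2.412 + 1.103 + 2.356 = 5.871
Sum of the distinct covariances = 1.348
σ²_total = 5.871 + 2 × 1.348 = 8.567
α = (k/(k−1))·(1 − ΣVar(i)/σ²_total) = (3/2)·(1 − 5.871/8.567) = 0.472

α = 0.472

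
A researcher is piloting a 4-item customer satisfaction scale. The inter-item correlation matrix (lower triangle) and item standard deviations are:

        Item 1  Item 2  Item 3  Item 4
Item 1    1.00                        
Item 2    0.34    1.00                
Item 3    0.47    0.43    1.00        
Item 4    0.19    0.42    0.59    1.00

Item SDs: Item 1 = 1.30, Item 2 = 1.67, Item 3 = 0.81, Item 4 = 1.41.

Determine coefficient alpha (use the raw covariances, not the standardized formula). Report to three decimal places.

coefficient alpha = 0.691

Σσ²ᵢ = 1.30² + 1.67² + 0.81² + 1.41² = 7.1231
Covariances σ_ij = r_ij · s_i · s_j:
  σ(Item 1,Item 2) = 0.34 × 1.30 × 1.67 = 0.7381
  σ(Item 1,Item 3) = 0.47 × 1.30 × 0.81 = 0.4949
  σ(Item 1,Item 4) = 0.19 × 1.30 × 1.41 = 0.3483
  σ(Item 2,Item 3) = 0.43 × 1.67 × 0.81 = 0.5817
  σ(Item 2,Item 4) = 0.42 × 1.67 × 1.41 = 0.9890
  σ(Item 3,Item 4) = 0.59 × 0.81 × 1.41 = 0.6738
σ²_T = Σσ²ᵢ + 2·Σσ_ij = 7.1231 + 2 × 3.8258 = 14.7747
α = (4/3)·(1 − 7.1231/14.7747) = 0.691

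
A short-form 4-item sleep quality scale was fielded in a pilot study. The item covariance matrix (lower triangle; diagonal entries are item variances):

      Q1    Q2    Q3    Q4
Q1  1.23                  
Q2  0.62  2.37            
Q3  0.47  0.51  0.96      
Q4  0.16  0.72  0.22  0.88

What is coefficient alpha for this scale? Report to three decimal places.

α = 0.664

Σσᵢ² = 1.23 + 2.37 + 0.96 + 0.88 = 5.44
Sum of off-diagonal covariances = 2.70
Var(T) = 5.44 + 2 × 2.70 = 10.84
α = (k/(k−1))·(1 − Σσᵢ²/Var(T)) = (4/3)·(1 − 5.44/10.84) = 0.664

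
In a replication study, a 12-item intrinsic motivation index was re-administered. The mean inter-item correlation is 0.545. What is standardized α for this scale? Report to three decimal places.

Standardized α = k·r̄ / (1 + (k−1)·r̄) = 12 × 0.545 / (1 + 11 × 0.545)
  = 6.5400 / 6.9950 = 0.935

standardized α = 0.935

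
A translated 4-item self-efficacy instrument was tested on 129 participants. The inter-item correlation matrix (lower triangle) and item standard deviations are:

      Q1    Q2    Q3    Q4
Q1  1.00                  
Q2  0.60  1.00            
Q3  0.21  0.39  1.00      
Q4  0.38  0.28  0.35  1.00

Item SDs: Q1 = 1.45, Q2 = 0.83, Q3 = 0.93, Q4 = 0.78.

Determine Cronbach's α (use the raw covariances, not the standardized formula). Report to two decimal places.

Σσ²ᵢ = 1.45² + 0.83² + 0.93² + 0.78² = 4.2647
Covariances σ_ij = r_ij · s_i · s_j:
  σ(Q1,Q2) = 0.60 × 1.45 × 0.83 = 0.7221
  σ(Q1,Q3) = 0.21 × 1.45 × 0.93 = 0.2832
  σ(Q1,Q4) = 0.38 × 1.45 × 0.78 = 0.4298
  σ(Q2,Q3) = 0.39 × 0.83 × 0.93 = 0.3010
  σ(Q2,Q4) = 0.28 × 0.83 × 0.78 = 0.1813
  σ(Q3,Q4) = 0.35 × 0.93 × 0.78 = 0.2539
σ²_T = Σσ²ᵢ + 2·Σσ_ij = 4.2647 + 2 × 2.1713 = 8.6073
α = (4/3)·(1 − 4.2647/8.6073) = 0.67

α = 0.67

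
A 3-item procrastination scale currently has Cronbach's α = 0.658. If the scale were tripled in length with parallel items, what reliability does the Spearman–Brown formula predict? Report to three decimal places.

predicted reliability = 0.852

Length factor m = 3
α' = m·α / (1 + (m−1)·α)
   = 3 × 0.658 / (1 + (3 − 1) × 0.658)
   = 1.9740 / 2.3160 = 0.852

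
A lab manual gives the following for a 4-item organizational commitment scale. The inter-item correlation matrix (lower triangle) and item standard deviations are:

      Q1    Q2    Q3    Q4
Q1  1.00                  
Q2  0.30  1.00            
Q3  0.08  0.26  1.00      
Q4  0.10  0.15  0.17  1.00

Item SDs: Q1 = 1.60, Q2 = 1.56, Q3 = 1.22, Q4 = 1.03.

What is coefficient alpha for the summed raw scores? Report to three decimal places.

α = 0.465

Σσ²ᵢ = 1.60² + 1.56² + 1.22² + 1.03² = 7.5429
Covariances σ_ij = r_ij · s_i · s_j:
  σ(Q1,Q2) = 0.30 × 1.60 × 1.56 = 0.7488
  σ(Q1,Q3) = 0.08 × 1.60 × 1.22 = 0.1562
  σ(Q1,Q4) = 0.10 × 1.60 × 1.03 = 0.1648
  σ(Q2,Q3) = 0.26 × 1.56 × 1.22 = 0.4948
  σ(Q2,Q4) = 0.15 × 1.56 × 1.03 = 0.2410
  σ(Q3,Q4) = 0.17 × 1.22 × 1.03 = 0.2136
σ²_T = Σσ²ᵢ + 2·Σσ_ij = 7.5429 + 2 × 2.0192 = 11.5813
α = (4/3)·(1 − 7.5429/11.5813) = 0.465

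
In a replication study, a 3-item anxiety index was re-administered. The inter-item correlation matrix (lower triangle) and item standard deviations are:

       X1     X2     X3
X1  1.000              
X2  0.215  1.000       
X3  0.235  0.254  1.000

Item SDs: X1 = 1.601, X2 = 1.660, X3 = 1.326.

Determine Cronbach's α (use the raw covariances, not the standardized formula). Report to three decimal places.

α = 0.473

Σσ²ᵢ = 1.601² + 1.660² + 1.326² = 7.0771
Covariances σ_ij = r_ij · s_i · s_j:
  σ(X1,X2) = 0.215 × 1.601 × 1.660 = 0.5714
  σ(X1,X3) = 0.235 × 1.601 × 1.326 = 0.4989
  σ(X2,X3) = 0.254 × 1.660 × 1.326 = 0.5591
σ²_T = Σσ²ᵢ + 2·Σσ_ij = 7.0771 + 2 × 1.6294 = 10.3359
α = (3/2)·(1 − 7.0771/10.3359) = 0.473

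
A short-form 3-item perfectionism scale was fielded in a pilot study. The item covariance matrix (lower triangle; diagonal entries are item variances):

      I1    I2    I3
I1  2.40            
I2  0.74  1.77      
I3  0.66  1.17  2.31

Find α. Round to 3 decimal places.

α = 0.664

ΣVar(i) = 2.40 + 1.77 + 2.31 = 6.48
Sum of the distinct covariances = 2.57
σ²_T = 6.48 + 2 × 2.57 = 11.62
α = (k/(k−1))·(1 − ΣVar(i)/σ²_T) = (3/2)·(1 − 6.48/11.62) = 0.664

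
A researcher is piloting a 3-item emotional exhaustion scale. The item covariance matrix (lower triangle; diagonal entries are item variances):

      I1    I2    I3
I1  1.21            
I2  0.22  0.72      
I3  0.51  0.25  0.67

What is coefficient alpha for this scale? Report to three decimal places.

sum of item variances = 1.21 + 0.72 + 0.67 = 2.60
Sum of the distinct covariances = 0.98
σ²_T = 2.60 + 2 × 0.98 = 4.56
α = (k/(k−1))·(1 − sum of item variances/σ²_T) = (3/2)·(1 − 2.60/4.56) = 0.645

coefficient alpha = 0.645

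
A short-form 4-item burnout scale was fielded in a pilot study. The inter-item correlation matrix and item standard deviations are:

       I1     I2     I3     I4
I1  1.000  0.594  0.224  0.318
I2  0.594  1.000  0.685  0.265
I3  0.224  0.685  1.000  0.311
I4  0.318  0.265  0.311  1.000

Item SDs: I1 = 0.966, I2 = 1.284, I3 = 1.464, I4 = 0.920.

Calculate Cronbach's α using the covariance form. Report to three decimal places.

Σσ²ᵢ = 0.966² + 1.284² + 1.464² + 0.920² = 5.5715
Covariances σ_ij = r_ij · s_i · s_j:
  σ(I1,I2) = 0.594 × 0.966 × 1.284 = 0.7368
  σ(I1,I3) = 0.224 × 0.966 × 1.464 = 0.3168
  σ(I1,I4) = 0.318 × 0.966 × 0.920 = 0.2826
  σ(I2,I3) = 0.685 × 1.284 × 1.464 = 1.2876
  σ(I2,I4) = 0.265 × 1.284 × 0.920 = 0.3130
  σ(I3,I4) = 0.311 × 1.464 × 0.920 = 0.4189
σ²_T = Σσ²ᵢ + 2·Σσ_ij = 5.5715 + 2 × 3.3557 = 12.2829
α = (4/3)·(1 − 5.5715/12.2829) = 0.729

α = 0.729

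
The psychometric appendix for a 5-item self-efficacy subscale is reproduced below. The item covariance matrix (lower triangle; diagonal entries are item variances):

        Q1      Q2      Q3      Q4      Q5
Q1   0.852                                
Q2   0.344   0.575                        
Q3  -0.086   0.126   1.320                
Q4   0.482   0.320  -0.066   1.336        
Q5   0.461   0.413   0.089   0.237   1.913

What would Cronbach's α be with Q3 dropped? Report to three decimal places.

α = 0.655

Remaining items: Q1, Q2, Q4, Q5 (k = 4).
sum of item variances = 0.852 + 0.575 + 1.336 + 1.913 = 4.676
σ²_T = 4.676 + 2 × 2.257 = 9.190
α (item deleted) = (4/3)·(1 − 4.676/9.190) = 0.655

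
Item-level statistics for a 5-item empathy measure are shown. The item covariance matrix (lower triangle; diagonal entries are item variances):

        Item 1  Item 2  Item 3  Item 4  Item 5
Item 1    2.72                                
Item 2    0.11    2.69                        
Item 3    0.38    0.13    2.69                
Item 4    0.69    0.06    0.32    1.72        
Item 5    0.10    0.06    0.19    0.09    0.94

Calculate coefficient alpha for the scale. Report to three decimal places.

α = 0.355

sum of item variances = 2.72 + 2.69 + 2.69 + 1.72 + 0.94 = 10.76
Σ_{i<j} σ_ij = 2.13
σ²_T = 10.76 + 2 × 2.13 = 15.02
α = (k/(k−1))·(1 − sum of item variances/σ²_T) = (5/4)·(1 − 10.76/15.02) = 0.355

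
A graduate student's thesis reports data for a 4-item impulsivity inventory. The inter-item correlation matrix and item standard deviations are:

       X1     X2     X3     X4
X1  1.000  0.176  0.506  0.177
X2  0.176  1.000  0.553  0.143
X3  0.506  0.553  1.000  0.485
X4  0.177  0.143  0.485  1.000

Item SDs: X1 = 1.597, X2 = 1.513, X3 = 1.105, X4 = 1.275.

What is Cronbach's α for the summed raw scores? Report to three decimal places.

α = 0.641

Σσ²ᵢ = 1.597² + 1.513² + 1.105² + 1.275² = 7.6862
Covariances σ_ij = r_ij · s_i · s_j:
  σ(X1,X2) = 0.176 × 1.597 × 1.513 = 0.4253
  σ(X1,X3) = 0.506 × 1.597 × 1.105 = 0.8929
  σ(X1,X4) = 0.177 × 1.597 × 1.275 = 0.3604
  σ(X2,X3) = 0.553 × 1.513 × 1.105 = 0.9245
  σ(X2,X4) = 0.143 × 1.513 × 1.275 = 0.2759
  σ(X3,X4) = 0.485 × 1.105 × 1.275 = 0.6833
σ²_T = Σσ²ᵢ + 2·Σσ_ij = 7.6862 + 2 × 3.5623 = 14.8108
α = (4/3)·(1 − 7.6862/14.8108) = 0.641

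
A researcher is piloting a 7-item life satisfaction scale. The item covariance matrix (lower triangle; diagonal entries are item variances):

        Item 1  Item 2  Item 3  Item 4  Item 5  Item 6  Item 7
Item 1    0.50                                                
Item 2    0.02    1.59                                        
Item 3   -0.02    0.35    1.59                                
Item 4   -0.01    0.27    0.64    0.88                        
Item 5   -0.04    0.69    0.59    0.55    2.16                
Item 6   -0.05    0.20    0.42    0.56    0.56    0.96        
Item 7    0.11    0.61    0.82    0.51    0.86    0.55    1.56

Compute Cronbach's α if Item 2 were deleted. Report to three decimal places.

Cronbach's α = 0.735

Remaining items: Item 1, Item 3, Item 4, Item 5, Item 6, Item 7 (k = 6).
sum of item variances = 0.50 + 1.59 + 0.88 + 2.16 + 0.96 + 1.56 = 7.65
Var(T) = 7.65 + 2 × 6.05 = 19.75
α (item deleted) = (6/5)·(1 − 7.65/19.75) = 0.735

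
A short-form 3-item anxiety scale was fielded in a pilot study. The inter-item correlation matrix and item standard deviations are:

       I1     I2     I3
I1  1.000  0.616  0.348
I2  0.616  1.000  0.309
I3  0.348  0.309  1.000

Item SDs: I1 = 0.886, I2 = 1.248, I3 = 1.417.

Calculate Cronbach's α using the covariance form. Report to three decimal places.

Σσ²ᵢ = 0.886² + 1.248² + 1.417² = 4.3504
Covariances σ_ij = r_ij · s_i · s_j:
  σ(I1,I2) = 0.616 × 0.886 × 1.248 = 0.6811
  σ(I1,I3) = 0.348 × 0.886 × 1.417 = 0.4369
  σ(I2,I3) = 0.309 × 1.248 × 1.417 = 0.5464
σ²_T = Σσ²ᵢ + 2·Σσ_ij = 4.3504 + 2 × 1.6644 = 7.6792
α = (3/2)·(1 − 4.3504/7.6792) = 0.650

Cronbach's α = 0.650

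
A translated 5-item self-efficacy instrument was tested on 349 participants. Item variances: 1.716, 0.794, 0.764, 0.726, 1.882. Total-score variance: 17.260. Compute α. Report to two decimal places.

α = 0.82

sum of item variances = 1.716 + 0.794 + 0.764 + 0.726 + 1.882 = 5.882
α = (k/(k−1))·(1 − sum of item variances/σ²_total) = (5/4)·(1 − 5.882/17.260) = 0.82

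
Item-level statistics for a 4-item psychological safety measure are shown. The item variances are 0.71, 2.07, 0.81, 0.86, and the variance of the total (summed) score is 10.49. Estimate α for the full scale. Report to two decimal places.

α = 0.77

ΣVar(i) = 0.71 + 2.07 + 0.81 + 0.86 = 4.45
α = (k/(k−1))·(1 − ΣVar(i)/Var(T)) = (4/3)·(1 − 4.45/10.49) = 0.77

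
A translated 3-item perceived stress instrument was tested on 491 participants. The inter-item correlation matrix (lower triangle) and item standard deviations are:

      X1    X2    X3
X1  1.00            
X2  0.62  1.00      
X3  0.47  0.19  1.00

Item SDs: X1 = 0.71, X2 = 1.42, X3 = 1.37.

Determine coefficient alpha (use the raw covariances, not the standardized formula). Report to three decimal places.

α = 0.597

Σσ²ᵢ = 0.71² + 1.42² + 1.37² = 4.3974
Covariances σ_ij = r_ij · s_i · s_j:
  σ(X1,X2) = 0.62 × 0.71 × 1.42 = 0.6251
  σ(X1,X3) = 0.47 × 0.71 × 1.37 = 0.4572
  σ(X2,X3) = 0.19 × 1.42 × 1.37 = 0.3696
σ²_T = Σσ²ᵢ + 2·Σσ_ij = 4.3974 + 2 × 1.4519 = 7.3012
α = (3/2)·(1 − 4.3974/7.3012) = 0.597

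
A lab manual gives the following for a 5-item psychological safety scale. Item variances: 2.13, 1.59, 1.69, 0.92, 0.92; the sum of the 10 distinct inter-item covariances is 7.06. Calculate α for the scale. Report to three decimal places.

α = 0.826

Σσ²ᵢ = 2.13 + 1.59 + 1.69 + 0.92 + 0.92 = 7.25
Sum of distinct covariances = 7.06
total variance = Σσ²ᵢ + 2·Σcov = 7.25 + 2 × 7.06 = 21.37
α = (5/4)·(1 − 7.25/21.37) = 0.826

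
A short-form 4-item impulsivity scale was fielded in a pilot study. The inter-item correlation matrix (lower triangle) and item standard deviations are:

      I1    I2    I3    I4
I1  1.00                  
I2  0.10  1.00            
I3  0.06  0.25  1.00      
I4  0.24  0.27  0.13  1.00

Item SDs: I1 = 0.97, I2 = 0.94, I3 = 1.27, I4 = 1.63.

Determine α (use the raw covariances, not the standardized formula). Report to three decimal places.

Σσ²ᵢ = 0.97² + 0.94² + 1.27² + 1.63² = 6.0943
Covariances σ_ij = r_ij · s_i · s_j:
  σ(I1,I2) = 0.10 × 0.97 × 0.94 = 0.0912
  σ(I1,I3) = 0.06 × 0.97 × 1.27 = 0.0739
  σ(I1,I4) = 0.24 × 0.97 × 1.63 = 0.3795
  σ(I2,I3) = 0.25 × 0.94 × 1.27 = 0.2984
  σ(I2,I4) = 0.27 × 0.94 × 1.63 = 0.4137
  σ(I3,I4) = 0.13 × 1.27 × 1.63 = 0.2691
σ²_T = Σσ²ᵢ + 2·Σσ_ij = 6.0943 + 2 × 1.5258 = 9.1459
α = (4/3)·(1 − 6.0943/9.1459) = 0.445

α = 0.445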